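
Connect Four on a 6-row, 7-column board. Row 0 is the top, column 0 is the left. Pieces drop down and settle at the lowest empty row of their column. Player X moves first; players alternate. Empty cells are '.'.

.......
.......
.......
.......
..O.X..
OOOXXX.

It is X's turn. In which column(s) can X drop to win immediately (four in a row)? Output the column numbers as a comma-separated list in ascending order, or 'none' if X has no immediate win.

Answer: 6

Derivation:
col 0: drop X → no win
col 1: drop X → no win
col 2: drop X → no win
col 3: drop X → no win
col 4: drop X → no win
col 5: drop X → no win
col 6: drop X → WIN!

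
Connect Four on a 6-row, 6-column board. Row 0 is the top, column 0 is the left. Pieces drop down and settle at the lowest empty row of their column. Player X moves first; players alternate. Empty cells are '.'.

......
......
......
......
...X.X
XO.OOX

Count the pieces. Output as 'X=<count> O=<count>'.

X=4 O=3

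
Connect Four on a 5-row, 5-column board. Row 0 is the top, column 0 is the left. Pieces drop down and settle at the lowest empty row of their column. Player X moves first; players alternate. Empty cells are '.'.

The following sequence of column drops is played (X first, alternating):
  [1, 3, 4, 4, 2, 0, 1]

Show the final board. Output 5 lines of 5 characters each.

Move 1: X drops in col 1, lands at row 4
Move 2: O drops in col 3, lands at row 4
Move 3: X drops in col 4, lands at row 4
Move 4: O drops in col 4, lands at row 3
Move 5: X drops in col 2, lands at row 4
Move 6: O drops in col 0, lands at row 4
Move 7: X drops in col 1, lands at row 3

Answer: .....
.....
.....
.X..O
OXXOX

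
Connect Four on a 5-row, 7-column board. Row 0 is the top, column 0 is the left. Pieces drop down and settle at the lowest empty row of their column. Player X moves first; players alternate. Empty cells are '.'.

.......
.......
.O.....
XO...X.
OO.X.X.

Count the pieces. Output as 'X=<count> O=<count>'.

X=4 O=4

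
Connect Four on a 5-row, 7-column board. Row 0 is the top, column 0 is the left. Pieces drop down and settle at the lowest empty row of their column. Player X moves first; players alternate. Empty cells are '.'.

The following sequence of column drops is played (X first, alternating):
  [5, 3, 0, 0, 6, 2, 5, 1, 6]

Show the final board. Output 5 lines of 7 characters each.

Answer: .......
.......
.......
O....XX
XOOO.XX

Derivation:
Move 1: X drops in col 5, lands at row 4
Move 2: O drops in col 3, lands at row 4
Move 3: X drops in col 0, lands at row 4
Move 4: O drops in col 0, lands at row 3
Move 5: X drops in col 6, lands at row 4
Move 6: O drops in col 2, lands at row 4
Move 7: X drops in col 5, lands at row 3
Move 8: O drops in col 1, lands at row 4
Move 9: X drops in col 6, lands at row 3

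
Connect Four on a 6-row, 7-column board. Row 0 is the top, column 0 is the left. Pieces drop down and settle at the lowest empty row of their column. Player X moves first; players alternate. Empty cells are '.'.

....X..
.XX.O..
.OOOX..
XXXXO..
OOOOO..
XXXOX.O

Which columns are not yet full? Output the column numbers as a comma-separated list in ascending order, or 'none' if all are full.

Answer: 0,1,2,3,5,6

Derivation:
col 0: top cell = '.' → open
col 1: top cell = '.' → open
col 2: top cell = '.' → open
col 3: top cell = '.' → open
col 4: top cell = 'X' → FULL
col 5: top cell = '.' → open
col 6: top cell = '.' → open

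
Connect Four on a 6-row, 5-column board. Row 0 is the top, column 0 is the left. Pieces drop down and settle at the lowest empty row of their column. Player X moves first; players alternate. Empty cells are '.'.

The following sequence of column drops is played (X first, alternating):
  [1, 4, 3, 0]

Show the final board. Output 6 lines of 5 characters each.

Move 1: X drops in col 1, lands at row 5
Move 2: O drops in col 4, lands at row 5
Move 3: X drops in col 3, lands at row 5
Move 4: O drops in col 0, lands at row 5

Answer: .....
.....
.....
.....
.....
OX.XO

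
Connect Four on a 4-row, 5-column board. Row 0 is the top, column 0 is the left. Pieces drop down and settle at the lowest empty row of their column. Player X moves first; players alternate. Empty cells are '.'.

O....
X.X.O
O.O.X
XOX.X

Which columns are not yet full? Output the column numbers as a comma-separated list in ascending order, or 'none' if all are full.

Answer: 1,2,3,4

Derivation:
col 0: top cell = 'O' → FULL
col 1: top cell = '.' → open
col 2: top cell = '.' → open
col 3: top cell = '.' → open
col 4: top cell = '.' → open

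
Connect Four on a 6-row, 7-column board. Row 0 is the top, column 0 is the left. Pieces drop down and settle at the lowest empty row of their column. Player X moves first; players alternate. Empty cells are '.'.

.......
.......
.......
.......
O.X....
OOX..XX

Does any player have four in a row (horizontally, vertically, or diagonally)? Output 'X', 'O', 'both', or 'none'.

none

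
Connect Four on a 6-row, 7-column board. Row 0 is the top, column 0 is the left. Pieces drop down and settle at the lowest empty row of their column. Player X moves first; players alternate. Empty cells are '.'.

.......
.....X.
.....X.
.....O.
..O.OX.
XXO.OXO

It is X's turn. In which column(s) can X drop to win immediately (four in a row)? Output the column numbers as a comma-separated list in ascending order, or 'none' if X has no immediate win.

col 0: drop X → no win
col 1: drop X → no win
col 2: drop X → no win
col 3: drop X → no win
col 4: drop X → no win
col 5: drop X → no win
col 6: drop X → no win

Answer: none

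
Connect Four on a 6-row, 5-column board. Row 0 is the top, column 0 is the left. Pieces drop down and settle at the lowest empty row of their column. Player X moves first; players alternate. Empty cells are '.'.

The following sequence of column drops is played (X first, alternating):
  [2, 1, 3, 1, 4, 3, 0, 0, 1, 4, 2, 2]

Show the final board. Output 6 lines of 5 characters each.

Move 1: X drops in col 2, lands at row 5
Move 2: O drops in col 1, lands at row 5
Move 3: X drops in col 3, lands at row 5
Move 4: O drops in col 1, lands at row 4
Move 5: X drops in col 4, lands at row 5
Move 6: O drops in col 3, lands at row 4
Move 7: X drops in col 0, lands at row 5
Move 8: O drops in col 0, lands at row 4
Move 9: X drops in col 1, lands at row 3
Move 10: O drops in col 4, lands at row 4
Move 11: X drops in col 2, lands at row 4
Move 12: O drops in col 2, lands at row 3

Answer: .....
.....
.....
.XO..
OOXOO
XOXXX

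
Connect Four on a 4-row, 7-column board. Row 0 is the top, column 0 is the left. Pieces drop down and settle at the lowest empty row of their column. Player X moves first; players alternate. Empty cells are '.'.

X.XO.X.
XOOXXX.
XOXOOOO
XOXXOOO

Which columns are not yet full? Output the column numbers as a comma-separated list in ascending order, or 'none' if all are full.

Answer: 1,4,6

Derivation:
col 0: top cell = 'X' → FULL
col 1: top cell = '.' → open
col 2: top cell = 'X' → FULL
col 3: top cell = 'O' → FULL
col 4: top cell = '.' → open
col 5: top cell = 'X' → FULL
col 6: top cell = '.' → open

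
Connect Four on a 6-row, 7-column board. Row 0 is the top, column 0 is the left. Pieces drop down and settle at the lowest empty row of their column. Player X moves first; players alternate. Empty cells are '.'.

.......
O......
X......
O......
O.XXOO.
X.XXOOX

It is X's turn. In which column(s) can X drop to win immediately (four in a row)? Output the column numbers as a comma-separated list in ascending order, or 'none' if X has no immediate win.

Answer: 1

Derivation:
col 0: drop X → no win
col 1: drop X → WIN!
col 2: drop X → no win
col 3: drop X → no win
col 4: drop X → no win
col 5: drop X → no win
col 6: drop X → no win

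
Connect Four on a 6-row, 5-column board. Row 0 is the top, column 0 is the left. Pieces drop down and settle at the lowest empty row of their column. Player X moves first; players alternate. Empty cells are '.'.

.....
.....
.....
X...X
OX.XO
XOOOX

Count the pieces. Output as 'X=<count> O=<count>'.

X=6 O=5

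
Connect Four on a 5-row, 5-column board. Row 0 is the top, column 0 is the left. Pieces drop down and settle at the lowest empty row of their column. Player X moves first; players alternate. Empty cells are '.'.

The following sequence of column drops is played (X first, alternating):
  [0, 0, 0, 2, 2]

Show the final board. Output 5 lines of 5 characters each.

Answer: .....
.....
X....
O.X..
X.O..

Derivation:
Move 1: X drops in col 0, lands at row 4
Move 2: O drops in col 0, lands at row 3
Move 3: X drops in col 0, lands at row 2
Move 4: O drops in col 2, lands at row 4
Move 5: X drops in col 2, lands at row 3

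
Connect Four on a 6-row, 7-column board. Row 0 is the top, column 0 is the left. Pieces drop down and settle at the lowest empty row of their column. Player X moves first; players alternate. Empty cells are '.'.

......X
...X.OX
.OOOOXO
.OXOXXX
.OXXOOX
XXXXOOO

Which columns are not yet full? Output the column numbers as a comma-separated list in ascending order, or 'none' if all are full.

col 0: top cell = '.' → open
col 1: top cell = '.' → open
col 2: top cell = '.' → open
col 3: top cell = '.' → open
col 4: top cell = '.' → open
col 5: top cell = '.' → open
col 6: top cell = 'X' → FULL

Answer: 0,1,2,3,4,5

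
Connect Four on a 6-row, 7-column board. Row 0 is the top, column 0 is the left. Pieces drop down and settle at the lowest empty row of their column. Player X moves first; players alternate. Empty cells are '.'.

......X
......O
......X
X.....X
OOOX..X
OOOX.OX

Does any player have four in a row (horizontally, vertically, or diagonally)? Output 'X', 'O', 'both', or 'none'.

X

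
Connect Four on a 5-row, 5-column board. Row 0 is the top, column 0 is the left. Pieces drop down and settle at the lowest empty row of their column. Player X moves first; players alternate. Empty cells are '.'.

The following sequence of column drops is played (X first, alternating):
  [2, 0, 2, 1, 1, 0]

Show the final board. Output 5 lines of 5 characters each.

Move 1: X drops in col 2, lands at row 4
Move 2: O drops in col 0, lands at row 4
Move 3: X drops in col 2, lands at row 3
Move 4: O drops in col 1, lands at row 4
Move 5: X drops in col 1, lands at row 3
Move 6: O drops in col 0, lands at row 3

Answer: .....
.....
.....
OXX..
OOX..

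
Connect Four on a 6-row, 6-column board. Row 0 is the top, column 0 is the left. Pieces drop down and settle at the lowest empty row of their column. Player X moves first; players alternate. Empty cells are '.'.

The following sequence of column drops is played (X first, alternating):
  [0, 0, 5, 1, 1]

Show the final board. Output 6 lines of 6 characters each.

Answer: ......
......
......
......
OX....
XO...X

Derivation:
Move 1: X drops in col 0, lands at row 5
Move 2: O drops in col 0, lands at row 4
Move 3: X drops in col 5, lands at row 5
Move 4: O drops in col 1, lands at row 5
Move 5: X drops in col 1, lands at row 4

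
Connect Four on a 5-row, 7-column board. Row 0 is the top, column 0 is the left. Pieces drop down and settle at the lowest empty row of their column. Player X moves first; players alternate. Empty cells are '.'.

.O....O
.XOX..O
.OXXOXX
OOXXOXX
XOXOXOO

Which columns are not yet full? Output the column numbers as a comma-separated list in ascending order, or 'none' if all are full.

Answer: 0,2,3,4,5

Derivation:
col 0: top cell = '.' → open
col 1: top cell = 'O' → FULL
col 2: top cell = '.' → open
col 3: top cell = '.' → open
col 4: top cell = '.' → open
col 5: top cell = '.' → open
col 6: top cell = 'O' → FULL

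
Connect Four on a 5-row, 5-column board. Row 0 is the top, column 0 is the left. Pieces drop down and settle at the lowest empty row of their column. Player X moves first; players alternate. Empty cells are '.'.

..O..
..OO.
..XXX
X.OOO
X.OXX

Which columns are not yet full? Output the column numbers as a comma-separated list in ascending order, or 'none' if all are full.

col 0: top cell = '.' → open
col 1: top cell = '.' → open
col 2: top cell = 'O' → FULL
col 3: top cell = '.' → open
col 4: top cell = '.' → open

Answer: 0,1,3,4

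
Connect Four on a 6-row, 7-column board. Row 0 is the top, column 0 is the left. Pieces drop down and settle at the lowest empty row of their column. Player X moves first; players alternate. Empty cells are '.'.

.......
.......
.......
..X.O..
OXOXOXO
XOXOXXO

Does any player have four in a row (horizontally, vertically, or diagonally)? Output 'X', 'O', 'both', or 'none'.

none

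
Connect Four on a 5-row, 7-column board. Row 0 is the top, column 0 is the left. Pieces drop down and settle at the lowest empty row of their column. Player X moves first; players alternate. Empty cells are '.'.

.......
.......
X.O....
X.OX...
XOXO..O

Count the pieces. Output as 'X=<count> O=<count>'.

X=5 O=5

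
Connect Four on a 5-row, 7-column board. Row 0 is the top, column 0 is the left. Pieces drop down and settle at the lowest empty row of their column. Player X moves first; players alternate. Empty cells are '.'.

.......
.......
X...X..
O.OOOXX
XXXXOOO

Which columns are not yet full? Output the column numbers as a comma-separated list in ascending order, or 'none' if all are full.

col 0: top cell = '.' → open
col 1: top cell = '.' → open
col 2: top cell = '.' → open
col 3: top cell = '.' → open
col 4: top cell = '.' → open
col 5: top cell = '.' → open
col 6: top cell = '.' → open

Answer: 0,1,2,3,4,5,6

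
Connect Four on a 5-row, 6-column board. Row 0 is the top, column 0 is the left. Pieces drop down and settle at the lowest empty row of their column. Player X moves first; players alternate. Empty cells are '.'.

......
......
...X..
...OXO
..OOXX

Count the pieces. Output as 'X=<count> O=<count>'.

X=4 O=4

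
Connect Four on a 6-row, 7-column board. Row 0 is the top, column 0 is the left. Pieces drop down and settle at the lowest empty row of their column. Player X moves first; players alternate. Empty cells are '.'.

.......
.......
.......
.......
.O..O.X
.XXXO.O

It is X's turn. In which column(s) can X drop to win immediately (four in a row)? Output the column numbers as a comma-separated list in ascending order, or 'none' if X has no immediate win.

col 0: drop X → WIN!
col 1: drop X → no win
col 2: drop X → no win
col 3: drop X → no win
col 4: drop X → no win
col 5: drop X → no win
col 6: drop X → no win

Answer: 0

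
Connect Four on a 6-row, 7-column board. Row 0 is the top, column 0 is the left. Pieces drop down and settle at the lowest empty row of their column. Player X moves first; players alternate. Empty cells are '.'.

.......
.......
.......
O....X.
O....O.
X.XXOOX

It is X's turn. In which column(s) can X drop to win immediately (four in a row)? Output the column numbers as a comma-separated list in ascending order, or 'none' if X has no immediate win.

col 0: drop X → no win
col 1: drop X → WIN!
col 2: drop X → no win
col 3: drop X → no win
col 4: drop X → no win
col 5: drop X → no win
col 6: drop X → no win

Answer: 1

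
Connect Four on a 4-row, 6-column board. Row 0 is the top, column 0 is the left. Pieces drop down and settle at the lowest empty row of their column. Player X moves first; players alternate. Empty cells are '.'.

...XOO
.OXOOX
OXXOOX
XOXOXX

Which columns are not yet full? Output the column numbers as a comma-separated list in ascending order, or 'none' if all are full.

Answer: 0,1,2

Derivation:
col 0: top cell = '.' → open
col 1: top cell = '.' → open
col 2: top cell = '.' → open
col 3: top cell = 'X' → FULL
col 4: top cell = 'O' → FULL
col 5: top cell = 'O' → FULL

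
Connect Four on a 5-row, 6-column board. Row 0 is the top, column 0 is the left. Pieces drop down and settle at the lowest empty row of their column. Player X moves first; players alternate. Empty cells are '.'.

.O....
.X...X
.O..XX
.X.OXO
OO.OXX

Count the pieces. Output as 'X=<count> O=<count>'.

X=8 O=7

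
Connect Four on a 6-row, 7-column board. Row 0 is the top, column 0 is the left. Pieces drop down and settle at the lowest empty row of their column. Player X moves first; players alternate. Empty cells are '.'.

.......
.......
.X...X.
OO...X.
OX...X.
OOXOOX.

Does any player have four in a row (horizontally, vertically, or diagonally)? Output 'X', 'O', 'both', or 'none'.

X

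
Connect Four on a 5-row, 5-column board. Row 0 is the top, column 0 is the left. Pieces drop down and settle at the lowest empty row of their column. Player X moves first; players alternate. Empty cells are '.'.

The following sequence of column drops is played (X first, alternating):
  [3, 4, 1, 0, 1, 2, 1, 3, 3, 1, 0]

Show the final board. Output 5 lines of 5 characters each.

Move 1: X drops in col 3, lands at row 4
Move 2: O drops in col 4, lands at row 4
Move 3: X drops in col 1, lands at row 4
Move 4: O drops in col 0, lands at row 4
Move 5: X drops in col 1, lands at row 3
Move 6: O drops in col 2, lands at row 4
Move 7: X drops in col 1, lands at row 2
Move 8: O drops in col 3, lands at row 3
Move 9: X drops in col 3, lands at row 2
Move 10: O drops in col 1, lands at row 1
Move 11: X drops in col 0, lands at row 3

Answer: .....
.O...
.X.X.
XX.O.
OXOXO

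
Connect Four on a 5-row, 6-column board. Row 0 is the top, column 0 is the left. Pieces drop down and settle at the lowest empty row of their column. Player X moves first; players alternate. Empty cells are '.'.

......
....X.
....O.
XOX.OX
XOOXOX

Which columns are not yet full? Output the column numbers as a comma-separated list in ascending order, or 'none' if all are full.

col 0: top cell = '.' → open
col 1: top cell = '.' → open
col 2: top cell = '.' → open
col 3: top cell = '.' → open
col 4: top cell = '.' → open
col 5: top cell = '.' → open

Answer: 0,1,2,3,4,5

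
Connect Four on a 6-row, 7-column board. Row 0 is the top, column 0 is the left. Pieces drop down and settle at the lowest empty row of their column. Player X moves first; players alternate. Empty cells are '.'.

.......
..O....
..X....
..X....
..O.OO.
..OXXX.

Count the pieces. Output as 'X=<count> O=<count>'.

X=5 O=5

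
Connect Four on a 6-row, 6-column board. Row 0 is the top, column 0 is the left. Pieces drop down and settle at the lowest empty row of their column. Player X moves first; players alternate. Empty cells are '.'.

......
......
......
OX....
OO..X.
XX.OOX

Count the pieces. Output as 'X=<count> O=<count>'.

X=5 O=5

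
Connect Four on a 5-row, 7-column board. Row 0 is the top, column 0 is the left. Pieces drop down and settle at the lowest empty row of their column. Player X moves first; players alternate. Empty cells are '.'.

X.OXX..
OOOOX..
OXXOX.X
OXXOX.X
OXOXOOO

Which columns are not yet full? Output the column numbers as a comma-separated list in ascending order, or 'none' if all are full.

col 0: top cell = 'X' → FULL
col 1: top cell = '.' → open
col 2: top cell = 'O' → FULL
col 3: top cell = 'X' → FULL
col 4: top cell = 'X' → FULL
col 5: top cell = '.' → open
col 6: top cell = '.' → open

Answer: 1,5,6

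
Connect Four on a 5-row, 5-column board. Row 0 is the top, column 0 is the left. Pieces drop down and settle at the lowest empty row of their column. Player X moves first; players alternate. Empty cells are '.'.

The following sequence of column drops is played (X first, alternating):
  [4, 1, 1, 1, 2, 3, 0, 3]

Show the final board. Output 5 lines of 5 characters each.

Answer: .....
.....
.O...
.X.O.
XOXOX

Derivation:
Move 1: X drops in col 4, lands at row 4
Move 2: O drops in col 1, lands at row 4
Move 3: X drops in col 1, lands at row 3
Move 4: O drops in col 1, lands at row 2
Move 5: X drops in col 2, lands at row 4
Move 6: O drops in col 3, lands at row 4
Move 7: X drops in col 0, lands at row 4
Move 8: O drops in col 3, lands at row 3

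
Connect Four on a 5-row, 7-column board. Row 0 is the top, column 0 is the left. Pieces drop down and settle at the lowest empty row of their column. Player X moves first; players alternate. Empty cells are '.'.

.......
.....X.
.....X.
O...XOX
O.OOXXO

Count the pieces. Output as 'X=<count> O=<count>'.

X=6 O=6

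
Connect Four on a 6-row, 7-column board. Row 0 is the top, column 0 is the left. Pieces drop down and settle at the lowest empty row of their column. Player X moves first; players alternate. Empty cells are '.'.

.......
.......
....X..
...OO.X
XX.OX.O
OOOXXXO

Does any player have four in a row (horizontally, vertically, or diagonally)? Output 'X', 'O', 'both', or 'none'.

none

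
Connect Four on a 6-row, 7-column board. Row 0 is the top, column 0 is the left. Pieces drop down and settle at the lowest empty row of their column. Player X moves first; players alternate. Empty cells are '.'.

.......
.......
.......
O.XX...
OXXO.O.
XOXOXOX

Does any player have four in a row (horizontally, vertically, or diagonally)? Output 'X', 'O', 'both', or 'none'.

none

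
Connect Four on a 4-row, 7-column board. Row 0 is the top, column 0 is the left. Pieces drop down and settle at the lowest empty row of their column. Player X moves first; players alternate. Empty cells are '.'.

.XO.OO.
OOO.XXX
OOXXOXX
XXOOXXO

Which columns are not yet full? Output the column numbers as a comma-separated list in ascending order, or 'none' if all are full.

Answer: 0,3,6

Derivation:
col 0: top cell = '.' → open
col 1: top cell = 'X' → FULL
col 2: top cell = 'O' → FULL
col 3: top cell = '.' → open
col 4: top cell = 'O' → FULL
col 5: top cell = 'O' → FULL
col 6: top cell = '.' → open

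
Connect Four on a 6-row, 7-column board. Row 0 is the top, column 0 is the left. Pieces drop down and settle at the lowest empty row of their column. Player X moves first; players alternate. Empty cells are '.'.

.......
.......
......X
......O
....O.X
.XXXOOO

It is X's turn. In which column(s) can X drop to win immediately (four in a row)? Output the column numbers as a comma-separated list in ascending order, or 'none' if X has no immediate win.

Answer: 0

Derivation:
col 0: drop X → WIN!
col 1: drop X → no win
col 2: drop X → no win
col 3: drop X → no win
col 4: drop X → no win
col 5: drop X → no win
col 6: drop X → no win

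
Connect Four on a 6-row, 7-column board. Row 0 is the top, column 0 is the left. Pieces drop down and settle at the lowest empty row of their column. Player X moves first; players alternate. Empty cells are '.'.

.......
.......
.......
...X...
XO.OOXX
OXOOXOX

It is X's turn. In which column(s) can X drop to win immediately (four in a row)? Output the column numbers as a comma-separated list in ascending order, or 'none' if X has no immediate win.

Answer: none

Derivation:
col 0: drop X → no win
col 1: drop X → no win
col 2: drop X → no win
col 3: drop X → no win
col 4: drop X → no win
col 5: drop X → no win
col 6: drop X → no win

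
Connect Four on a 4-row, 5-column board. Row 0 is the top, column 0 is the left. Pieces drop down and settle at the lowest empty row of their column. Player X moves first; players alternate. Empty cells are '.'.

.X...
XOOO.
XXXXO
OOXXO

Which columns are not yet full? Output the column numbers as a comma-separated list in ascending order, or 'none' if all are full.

Answer: 0,2,3,4

Derivation:
col 0: top cell = '.' → open
col 1: top cell = 'X' → FULL
col 2: top cell = '.' → open
col 3: top cell = '.' → open
col 4: top cell = '.' → open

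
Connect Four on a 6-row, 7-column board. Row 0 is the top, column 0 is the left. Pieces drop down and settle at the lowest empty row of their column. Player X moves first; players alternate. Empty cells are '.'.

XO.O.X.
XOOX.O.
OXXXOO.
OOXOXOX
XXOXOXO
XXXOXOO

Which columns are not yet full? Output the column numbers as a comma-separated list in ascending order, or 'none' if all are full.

Answer: 2,4,6

Derivation:
col 0: top cell = 'X' → FULL
col 1: top cell = 'O' → FULL
col 2: top cell = '.' → open
col 3: top cell = 'O' → FULL
col 4: top cell = '.' → open
col 5: top cell = 'X' → FULL
col 6: top cell = '.' → open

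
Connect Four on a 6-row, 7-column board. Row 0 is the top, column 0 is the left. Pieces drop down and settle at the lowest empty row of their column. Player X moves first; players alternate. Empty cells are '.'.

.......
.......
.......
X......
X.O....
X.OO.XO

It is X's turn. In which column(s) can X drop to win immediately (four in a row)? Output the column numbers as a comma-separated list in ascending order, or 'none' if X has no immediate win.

Answer: 0

Derivation:
col 0: drop X → WIN!
col 1: drop X → no win
col 2: drop X → no win
col 3: drop X → no win
col 4: drop X → no win
col 5: drop X → no win
col 6: drop X → no win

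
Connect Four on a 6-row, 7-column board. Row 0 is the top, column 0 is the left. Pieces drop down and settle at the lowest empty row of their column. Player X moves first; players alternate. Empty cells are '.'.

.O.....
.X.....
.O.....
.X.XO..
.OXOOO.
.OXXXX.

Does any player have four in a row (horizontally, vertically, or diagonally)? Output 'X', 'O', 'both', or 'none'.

X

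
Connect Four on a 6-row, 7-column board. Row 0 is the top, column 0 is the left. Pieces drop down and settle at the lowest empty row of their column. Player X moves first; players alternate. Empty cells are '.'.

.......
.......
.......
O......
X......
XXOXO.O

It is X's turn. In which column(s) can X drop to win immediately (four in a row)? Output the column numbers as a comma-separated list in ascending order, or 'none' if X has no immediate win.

col 0: drop X → no win
col 1: drop X → no win
col 2: drop X → no win
col 3: drop X → no win
col 4: drop X → no win
col 5: drop X → no win
col 6: drop X → no win

Answer: none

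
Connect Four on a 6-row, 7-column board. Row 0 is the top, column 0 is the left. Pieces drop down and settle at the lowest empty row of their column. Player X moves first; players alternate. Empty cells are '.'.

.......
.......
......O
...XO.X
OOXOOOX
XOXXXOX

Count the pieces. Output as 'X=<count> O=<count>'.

X=9 O=9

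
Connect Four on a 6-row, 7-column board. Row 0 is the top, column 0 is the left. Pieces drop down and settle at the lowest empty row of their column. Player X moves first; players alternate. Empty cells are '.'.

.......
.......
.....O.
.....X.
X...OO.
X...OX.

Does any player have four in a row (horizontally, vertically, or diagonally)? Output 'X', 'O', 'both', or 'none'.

none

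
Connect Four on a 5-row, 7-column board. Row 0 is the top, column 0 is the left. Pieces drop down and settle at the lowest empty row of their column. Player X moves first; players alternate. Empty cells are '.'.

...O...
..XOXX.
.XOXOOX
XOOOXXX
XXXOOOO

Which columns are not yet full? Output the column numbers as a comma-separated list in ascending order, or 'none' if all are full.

col 0: top cell = '.' → open
col 1: top cell = '.' → open
col 2: top cell = '.' → open
col 3: top cell = 'O' → FULL
col 4: top cell = '.' → open
col 5: top cell = '.' → open
col 6: top cell = '.' → open

Answer: 0,1,2,4,5,6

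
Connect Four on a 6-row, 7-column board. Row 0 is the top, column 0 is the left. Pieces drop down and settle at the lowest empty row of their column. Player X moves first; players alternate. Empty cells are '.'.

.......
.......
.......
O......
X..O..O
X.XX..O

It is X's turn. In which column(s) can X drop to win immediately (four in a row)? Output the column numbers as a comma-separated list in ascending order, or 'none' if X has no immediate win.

Answer: 1

Derivation:
col 0: drop X → no win
col 1: drop X → WIN!
col 2: drop X → no win
col 3: drop X → no win
col 4: drop X → no win
col 5: drop X → no win
col 6: drop X → no win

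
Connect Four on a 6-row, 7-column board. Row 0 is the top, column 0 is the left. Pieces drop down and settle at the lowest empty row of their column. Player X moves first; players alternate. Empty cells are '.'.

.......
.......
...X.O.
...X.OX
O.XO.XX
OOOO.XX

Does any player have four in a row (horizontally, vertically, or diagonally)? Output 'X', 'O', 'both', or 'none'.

O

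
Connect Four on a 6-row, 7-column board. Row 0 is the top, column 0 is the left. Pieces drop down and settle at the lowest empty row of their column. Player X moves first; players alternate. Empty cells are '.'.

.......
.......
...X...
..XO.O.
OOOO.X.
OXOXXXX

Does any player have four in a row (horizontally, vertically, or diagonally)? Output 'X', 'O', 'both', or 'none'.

both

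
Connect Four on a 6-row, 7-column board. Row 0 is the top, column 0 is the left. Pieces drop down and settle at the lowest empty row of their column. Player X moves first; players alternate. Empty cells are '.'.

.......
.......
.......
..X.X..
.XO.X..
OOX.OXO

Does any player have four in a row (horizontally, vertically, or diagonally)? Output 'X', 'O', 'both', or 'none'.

none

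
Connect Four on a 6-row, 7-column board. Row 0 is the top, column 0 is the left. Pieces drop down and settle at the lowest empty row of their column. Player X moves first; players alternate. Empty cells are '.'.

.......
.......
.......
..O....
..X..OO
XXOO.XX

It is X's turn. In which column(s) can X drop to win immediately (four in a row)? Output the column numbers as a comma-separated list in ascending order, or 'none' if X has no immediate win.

col 0: drop X → no win
col 1: drop X → no win
col 2: drop X → no win
col 3: drop X → no win
col 4: drop X → no win
col 5: drop X → no win
col 6: drop X → no win

Answer: none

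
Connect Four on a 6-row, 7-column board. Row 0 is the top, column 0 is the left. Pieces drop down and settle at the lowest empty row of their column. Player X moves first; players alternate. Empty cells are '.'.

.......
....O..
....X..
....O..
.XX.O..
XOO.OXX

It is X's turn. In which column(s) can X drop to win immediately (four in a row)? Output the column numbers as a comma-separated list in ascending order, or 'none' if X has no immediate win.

Answer: none

Derivation:
col 0: drop X → no win
col 1: drop X → no win
col 2: drop X → no win
col 3: drop X → no win
col 4: drop X → no win
col 5: drop X → no win
col 6: drop X → no win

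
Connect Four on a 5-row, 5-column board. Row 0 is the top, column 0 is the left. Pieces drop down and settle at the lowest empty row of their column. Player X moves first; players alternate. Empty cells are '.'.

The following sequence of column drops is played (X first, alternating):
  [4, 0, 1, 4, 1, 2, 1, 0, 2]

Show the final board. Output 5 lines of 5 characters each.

Move 1: X drops in col 4, lands at row 4
Move 2: O drops in col 0, lands at row 4
Move 3: X drops in col 1, lands at row 4
Move 4: O drops in col 4, lands at row 3
Move 5: X drops in col 1, lands at row 3
Move 6: O drops in col 2, lands at row 4
Move 7: X drops in col 1, lands at row 2
Move 8: O drops in col 0, lands at row 3
Move 9: X drops in col 2, lands at row 3

Answer: .....
.....
.X...
OXX.O
OXO.X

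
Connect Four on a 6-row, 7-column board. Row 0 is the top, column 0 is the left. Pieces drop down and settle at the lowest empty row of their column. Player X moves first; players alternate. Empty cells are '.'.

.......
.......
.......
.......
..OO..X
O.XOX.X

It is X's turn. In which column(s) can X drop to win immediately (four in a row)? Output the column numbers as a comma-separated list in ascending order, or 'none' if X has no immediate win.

Answer: none

Derivation:
col 0: drop X → no win
col 1: drop X → no win
col 2: drop X → no win
col 3: drop X → no win
col 4: drop X → no win
col 5: drop X → no win
col 6: drop X → no win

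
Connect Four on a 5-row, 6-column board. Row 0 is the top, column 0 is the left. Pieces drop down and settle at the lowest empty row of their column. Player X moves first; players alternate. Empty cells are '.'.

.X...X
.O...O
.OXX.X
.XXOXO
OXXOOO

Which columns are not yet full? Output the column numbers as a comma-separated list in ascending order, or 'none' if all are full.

col 0: top cell = '.' → open
col 1: top cell = 'X' → FULL
col 2: top cell = '.' → open
col 3: top cell = '.' → open
col 4: top cell = '.' → open
col 5: top cell = 'X' → FULL

Answer: 0,2,3,4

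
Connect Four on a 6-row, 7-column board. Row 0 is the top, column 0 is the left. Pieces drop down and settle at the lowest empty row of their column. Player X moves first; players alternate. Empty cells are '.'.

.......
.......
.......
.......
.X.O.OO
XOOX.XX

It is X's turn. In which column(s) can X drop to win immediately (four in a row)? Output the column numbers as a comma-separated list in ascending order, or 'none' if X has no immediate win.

Answer: 4

Derivation:
col 0: drop X → no win
col 1: drop X → no win
col 2: drop X → no win
col 3: drop X → no win
col 4: drop X → WIN!
col 5: drop X → no win
col 6: drop X → no win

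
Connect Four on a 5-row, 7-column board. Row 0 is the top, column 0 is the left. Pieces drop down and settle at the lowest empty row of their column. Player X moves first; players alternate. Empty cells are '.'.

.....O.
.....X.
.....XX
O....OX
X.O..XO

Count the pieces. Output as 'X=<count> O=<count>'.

X=6 O=5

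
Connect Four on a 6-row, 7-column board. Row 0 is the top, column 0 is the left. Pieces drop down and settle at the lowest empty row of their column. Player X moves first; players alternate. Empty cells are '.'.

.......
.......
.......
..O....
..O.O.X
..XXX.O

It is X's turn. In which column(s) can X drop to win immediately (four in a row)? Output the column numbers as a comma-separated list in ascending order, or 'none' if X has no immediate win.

Answer: 1,5

Derivation:
col 0: drop X → no win
col 1: drop X → WIN!
col 2: drop X → no win
col 3: drop X → no win
col 4: drop X → no win
col 5: drop X → WIN!
col 6: drop X → no win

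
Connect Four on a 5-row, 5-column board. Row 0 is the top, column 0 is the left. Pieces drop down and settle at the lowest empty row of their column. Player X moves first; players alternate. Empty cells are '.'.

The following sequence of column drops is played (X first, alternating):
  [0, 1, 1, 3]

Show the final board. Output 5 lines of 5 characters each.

Move 1: X drops in col 0, lands at row 4
Move 2: O drops in col 1, lands at row 4
Move 3: X drops in col 1, lands at row 3
Move 4: O drops in col 3, lands at row 4

Answer: .....
.....
.....
.X...
XO.O.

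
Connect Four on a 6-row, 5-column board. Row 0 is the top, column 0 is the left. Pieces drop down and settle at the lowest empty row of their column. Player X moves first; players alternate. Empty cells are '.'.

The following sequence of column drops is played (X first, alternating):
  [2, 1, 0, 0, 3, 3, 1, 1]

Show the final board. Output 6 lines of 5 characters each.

Move 1: X drops in col 2, lands at row 5
Move 2: O drops in col 1, lands at row 5
Move 3: X drops in col 0, lands at row 5
Move 4: O drops in col 0, lands at row 4
Move 5: X drops in col 3, lands at row 5
Move 6: O drops in col 3, lands at row 4
Move 7: X drops in col 1, lands at row 4
Move 8: O drops in col 1, lands at row 3

Answer: .....
.....
.....
.O...
OX.O.
XOXX.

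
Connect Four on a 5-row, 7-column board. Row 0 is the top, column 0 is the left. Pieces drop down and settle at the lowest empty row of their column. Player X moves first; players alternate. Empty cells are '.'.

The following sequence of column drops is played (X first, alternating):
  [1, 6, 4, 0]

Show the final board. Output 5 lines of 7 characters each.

Answer: .......
.......
.......
.......
OX..X.O

Derivation:
Move 1: X drops in col 1, lands at row 4
Move 2: O drops in col 6, lands at row 4
Move 3: X drops in col 4, lands at row 4
Move 4: O drops in col 0, lands at row 4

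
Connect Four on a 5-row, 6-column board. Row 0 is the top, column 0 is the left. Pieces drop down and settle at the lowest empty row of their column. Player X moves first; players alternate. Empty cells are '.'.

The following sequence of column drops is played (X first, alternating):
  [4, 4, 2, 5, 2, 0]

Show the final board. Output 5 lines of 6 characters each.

Move 1: X drops in col 4, lands at row 4
Move 2: O drops in col 4, lands at row 3
Move 3: X drops in col 2, lands at row 4
Move 4: O drops in col 5, lands at row 4
Move 5: X drops in col 2, lands at row 3
Move 6: O drops in col 0, lands at row 4

Answer: ......
......
......
..X.O.
O.X.XO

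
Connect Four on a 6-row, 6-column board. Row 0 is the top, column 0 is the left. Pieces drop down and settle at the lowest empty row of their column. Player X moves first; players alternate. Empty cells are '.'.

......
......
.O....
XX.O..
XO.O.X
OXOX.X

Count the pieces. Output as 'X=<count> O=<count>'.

X=7 O=6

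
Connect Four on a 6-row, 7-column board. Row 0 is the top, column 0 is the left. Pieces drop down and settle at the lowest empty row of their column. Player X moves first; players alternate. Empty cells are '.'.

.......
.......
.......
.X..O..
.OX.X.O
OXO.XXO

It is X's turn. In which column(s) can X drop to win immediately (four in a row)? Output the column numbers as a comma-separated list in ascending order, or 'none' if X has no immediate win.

Answer: none

Derivation:
col 0: drop X → no win
col 1: drop X → no win
col 2: drop X → no win
col 3: drop X → no win
col 4: drop X → no win
col 5: drop X → no win
col 6: drop X → no win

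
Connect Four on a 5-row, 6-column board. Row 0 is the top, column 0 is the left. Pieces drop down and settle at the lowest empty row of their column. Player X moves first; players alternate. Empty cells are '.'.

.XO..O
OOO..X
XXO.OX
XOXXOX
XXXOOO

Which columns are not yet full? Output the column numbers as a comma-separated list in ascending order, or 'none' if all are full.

col 0: top cell = '.' → open
col 1: top cell = 'X' → FULL
col 2: top cell = 'O' → FULL
col 3: top cell = '.' → open
col 4: top cell = '.' → open
col 5: top cell = 'O' → FULL

Answer: 0,3,4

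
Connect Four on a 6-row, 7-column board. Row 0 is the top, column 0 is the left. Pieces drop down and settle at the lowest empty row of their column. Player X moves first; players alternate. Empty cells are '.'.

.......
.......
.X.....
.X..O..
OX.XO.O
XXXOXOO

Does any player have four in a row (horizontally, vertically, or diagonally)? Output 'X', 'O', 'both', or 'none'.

X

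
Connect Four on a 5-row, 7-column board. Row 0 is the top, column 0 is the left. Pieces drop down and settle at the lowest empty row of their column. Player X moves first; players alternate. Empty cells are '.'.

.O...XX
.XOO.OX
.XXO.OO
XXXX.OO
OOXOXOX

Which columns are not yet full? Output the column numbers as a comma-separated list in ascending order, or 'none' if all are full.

col 0: top cell = '.' → open
col 1: top cell = 'O' → FULL
col 2: top cell = '.' → open
col 3: top cell = '.' → open
col 4: top cell = '.' → open
col 5: top cell = 'X' → FULL
col 6: top cell = 'X' → FULL

Answer: 0,2,3,4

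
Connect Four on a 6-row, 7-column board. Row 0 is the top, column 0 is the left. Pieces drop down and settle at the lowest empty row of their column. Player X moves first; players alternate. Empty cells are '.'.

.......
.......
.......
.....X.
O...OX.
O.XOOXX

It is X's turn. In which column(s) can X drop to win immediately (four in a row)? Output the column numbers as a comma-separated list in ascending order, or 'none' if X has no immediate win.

col 0: drop X → no win
col 1: drop X → no win
col 2: drop X → no win
col 3: drop X → no win
col 4: drop X → no win
col 5: drop X → WIN!
col 6: drop X → no win

Answer: 5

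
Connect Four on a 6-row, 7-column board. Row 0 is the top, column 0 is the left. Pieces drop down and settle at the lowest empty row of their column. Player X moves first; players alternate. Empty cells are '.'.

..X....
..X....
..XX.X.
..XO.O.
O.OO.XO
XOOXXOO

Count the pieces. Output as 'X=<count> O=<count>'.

X=10 O=10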